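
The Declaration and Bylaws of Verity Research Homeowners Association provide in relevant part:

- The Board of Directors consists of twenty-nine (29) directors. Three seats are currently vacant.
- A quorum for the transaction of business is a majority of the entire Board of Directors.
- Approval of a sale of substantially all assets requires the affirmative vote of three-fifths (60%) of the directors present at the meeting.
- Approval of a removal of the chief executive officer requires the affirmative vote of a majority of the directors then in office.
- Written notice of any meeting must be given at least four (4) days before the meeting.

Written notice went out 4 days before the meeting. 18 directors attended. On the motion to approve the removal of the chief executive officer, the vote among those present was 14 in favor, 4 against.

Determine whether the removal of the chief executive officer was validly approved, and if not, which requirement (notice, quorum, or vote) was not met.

Notice: 4 days given; 4 required (4 ≥ 4). Satisfied.
Quorum: 18 present; quorum is 15. Satisfied.
Vote: the removal of the chief executive officer requires a majority of the directors then in office (26). A majority of 26 is 14, so 14 affirmative votes are needed; 14 voted in favor. Satisfied.

Valid — all requirements satisfied.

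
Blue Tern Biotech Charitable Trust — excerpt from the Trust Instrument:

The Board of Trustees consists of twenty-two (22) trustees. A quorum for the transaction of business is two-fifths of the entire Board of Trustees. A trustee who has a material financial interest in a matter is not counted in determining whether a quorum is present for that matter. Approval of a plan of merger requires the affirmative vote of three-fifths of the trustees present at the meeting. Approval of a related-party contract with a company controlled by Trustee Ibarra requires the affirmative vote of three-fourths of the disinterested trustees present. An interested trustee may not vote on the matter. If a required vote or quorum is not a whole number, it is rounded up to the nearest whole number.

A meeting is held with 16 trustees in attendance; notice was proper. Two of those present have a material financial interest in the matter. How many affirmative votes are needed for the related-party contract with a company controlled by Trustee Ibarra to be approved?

The related-party contract with a company controlled by Trustee Ibarra requires three-fourths of the disinterested trustees present (16 − 2 = 14).
3/4 of 14 = 10.50, rounded up to 11.

11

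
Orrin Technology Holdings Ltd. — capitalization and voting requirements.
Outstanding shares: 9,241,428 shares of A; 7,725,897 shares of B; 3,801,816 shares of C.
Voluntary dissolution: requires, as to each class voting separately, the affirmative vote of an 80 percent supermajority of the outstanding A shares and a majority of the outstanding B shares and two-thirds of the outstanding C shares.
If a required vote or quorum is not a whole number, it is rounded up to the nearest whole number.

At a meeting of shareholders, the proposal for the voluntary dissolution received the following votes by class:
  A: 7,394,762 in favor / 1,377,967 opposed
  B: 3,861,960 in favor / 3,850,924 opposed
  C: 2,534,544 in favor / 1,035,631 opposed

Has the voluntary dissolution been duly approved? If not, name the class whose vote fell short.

Not approved — the B shares did not give the required vote.

A: 4/5 of 9241428 = 7393142.40, rounded up to 7393143; 7,393,143 required, 7,394,762 in favor — approved.
B: a majority of 7725897 is 3862949; 3,862,949 required, 3,861,960 in favor — not approved.
C: 2/3 of 3801816 = 2534544; 2,534,544 required, 2,534,544 in favor — approved.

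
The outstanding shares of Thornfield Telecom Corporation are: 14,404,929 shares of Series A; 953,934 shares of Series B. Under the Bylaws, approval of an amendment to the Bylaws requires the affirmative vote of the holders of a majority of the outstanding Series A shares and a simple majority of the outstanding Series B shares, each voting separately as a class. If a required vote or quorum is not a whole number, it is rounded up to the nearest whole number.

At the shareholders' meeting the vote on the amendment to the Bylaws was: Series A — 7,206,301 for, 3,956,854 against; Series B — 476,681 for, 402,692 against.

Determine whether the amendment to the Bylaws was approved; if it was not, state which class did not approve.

Not approved — the Series B shares did not give the required vote.

Series A: a majority of 14404929 is 7202465; 7,202,465 required, 7,206,301 in favor — approved.
Series B: a majority of 953934 is 476968; 476,968 required, 476,681 in favor — not approved.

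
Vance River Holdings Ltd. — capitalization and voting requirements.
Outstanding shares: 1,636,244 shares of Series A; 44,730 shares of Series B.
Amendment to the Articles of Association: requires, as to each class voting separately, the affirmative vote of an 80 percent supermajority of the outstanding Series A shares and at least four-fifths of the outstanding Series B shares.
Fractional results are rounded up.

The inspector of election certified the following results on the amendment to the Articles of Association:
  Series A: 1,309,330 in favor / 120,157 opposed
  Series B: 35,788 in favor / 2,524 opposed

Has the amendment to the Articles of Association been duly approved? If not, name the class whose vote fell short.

Approved — every class gave the required vote.

Series A: 4/5 of 1636244 = 1308995.20, rounded up to 1308996; 1,308,996 required, 1,309,330 in favor — approved.
Series B: 4/5 of 44730 = 35784; 35,784 required, 35,788 in favor — approved.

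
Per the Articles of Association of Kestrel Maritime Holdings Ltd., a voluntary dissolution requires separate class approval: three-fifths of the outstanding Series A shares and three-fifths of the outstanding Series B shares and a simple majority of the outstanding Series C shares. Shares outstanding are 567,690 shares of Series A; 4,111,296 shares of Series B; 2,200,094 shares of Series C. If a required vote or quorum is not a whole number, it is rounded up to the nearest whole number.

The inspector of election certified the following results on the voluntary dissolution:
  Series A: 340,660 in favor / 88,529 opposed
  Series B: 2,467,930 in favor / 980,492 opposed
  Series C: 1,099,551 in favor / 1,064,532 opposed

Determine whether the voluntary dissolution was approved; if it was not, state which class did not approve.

Series A: 3/5 of 567690 = 340614; 340,614 required, 340,660 in favor — approved.
Series B: 3/5 of 4111296 = 2466777.60, rounded up to 2466778; 2,466,778 required, 2,467,930 in favor — approved.
Series C: a majority of 2200094 is 1100048; 1,100,048 required, 1,099,551 in favor — not approved.

Not approved — the Series C shares did not give the required vote.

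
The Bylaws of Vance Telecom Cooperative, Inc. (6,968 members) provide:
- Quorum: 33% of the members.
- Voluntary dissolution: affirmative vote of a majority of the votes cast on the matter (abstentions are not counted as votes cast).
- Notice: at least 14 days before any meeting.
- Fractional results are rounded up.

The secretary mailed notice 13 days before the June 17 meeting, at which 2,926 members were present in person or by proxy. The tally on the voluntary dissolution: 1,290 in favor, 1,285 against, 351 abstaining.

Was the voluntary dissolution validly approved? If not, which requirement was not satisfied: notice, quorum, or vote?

Notice: 13 days given; 14 required. Not satisfied.
Quorum: 33% of 6,968 = 2,299.44, rounded up to 2,300; 2,926 present. Satisfied.
Vote: requires a majority of the votes cast (2,926 − 351 abstaining = 2,575); a majority of 2575 is 1288, so 1,288 needed; 1,290 in favor. Satisfied.

Invalid — notice requirement not satisfied.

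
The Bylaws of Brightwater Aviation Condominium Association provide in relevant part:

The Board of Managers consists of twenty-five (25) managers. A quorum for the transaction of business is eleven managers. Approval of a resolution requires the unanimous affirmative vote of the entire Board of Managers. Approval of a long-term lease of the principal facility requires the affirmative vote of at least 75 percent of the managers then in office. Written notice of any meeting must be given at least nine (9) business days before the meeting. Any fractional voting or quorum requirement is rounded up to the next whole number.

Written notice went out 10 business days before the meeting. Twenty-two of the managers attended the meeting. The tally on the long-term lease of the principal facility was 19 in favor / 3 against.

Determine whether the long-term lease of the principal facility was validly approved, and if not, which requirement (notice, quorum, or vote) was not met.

Notice: 10 business days given; 9 required (10 ≥ 9). Satisfied.
Quorum: 22 present; quorum is 11. Satisfied.
Vote: the long-term lease of the principal facility requires three-fourths of the managers then in office (25). 3/4 of 25 = 18.75, rounded up to 19, so 19 affirmative votes are needed; 19 voted in favor. Satisfied.

Valid — all requirements satisfied.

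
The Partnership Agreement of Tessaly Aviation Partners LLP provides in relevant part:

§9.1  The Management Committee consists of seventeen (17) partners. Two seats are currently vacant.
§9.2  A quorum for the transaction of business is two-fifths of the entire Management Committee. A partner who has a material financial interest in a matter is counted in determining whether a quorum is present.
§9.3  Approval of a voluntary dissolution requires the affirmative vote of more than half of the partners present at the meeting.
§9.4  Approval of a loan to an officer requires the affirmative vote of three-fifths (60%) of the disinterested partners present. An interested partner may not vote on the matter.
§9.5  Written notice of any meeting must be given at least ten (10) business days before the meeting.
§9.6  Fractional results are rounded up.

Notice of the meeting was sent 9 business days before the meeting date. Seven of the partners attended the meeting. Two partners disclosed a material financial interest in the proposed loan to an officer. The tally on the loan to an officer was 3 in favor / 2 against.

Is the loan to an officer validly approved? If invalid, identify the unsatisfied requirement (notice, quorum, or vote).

Notice: 9 business days given; 10 required (9 < 10). Not satisfied.
Quorum: 7 present (interested partners count toward quorum); quorum is 7. Satisfied.
Vote: the loan to an officer requires three-fifths of the disinterested partners present (7 − 2 = 5). 3/5 of 5 = 3, so 3 affirmative votes are needed; 3 voted in favor. Satisfied.

Invalid — notice requirement not satisfied.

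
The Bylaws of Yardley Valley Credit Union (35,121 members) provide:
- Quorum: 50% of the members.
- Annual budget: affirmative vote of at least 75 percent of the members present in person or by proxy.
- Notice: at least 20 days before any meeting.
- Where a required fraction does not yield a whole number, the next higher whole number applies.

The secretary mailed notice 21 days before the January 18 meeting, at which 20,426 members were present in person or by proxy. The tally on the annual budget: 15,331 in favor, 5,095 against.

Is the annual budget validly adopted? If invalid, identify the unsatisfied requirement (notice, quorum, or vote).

Valid — all requirements satisfied.

Notice: 21 days given; 20 required. Satisfied.
Quorum: 50% of 35,121 = 17,560.50, rounded up to 17,561; 20,426 present. Satisfied.
Vote: requires three-fourths of those present (20,426); 3/4 of 20426 = 15319.50, rounded up to 15320, so 15,320 needed; 15,331 in favor. Satisfied.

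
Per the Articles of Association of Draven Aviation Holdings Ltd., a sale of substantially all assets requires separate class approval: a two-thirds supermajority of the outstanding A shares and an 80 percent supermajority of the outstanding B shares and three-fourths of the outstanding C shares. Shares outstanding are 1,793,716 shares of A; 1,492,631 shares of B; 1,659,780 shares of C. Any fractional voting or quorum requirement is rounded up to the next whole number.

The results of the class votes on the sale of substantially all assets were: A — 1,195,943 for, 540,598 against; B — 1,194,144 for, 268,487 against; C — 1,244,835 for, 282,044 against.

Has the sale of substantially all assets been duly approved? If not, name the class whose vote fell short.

A: 2/3 of 1793716 = 1195810.67, rounded up to 1195811; 1,195,811 required, 1,195,943 in favor — approved.
B: 4/5 of 1492631 = 1194104.80, rounded up to 1194105; 1,194,105 required, 1,194,144 in favor — approved.
C: 3/4 of 1659780 = 1244835; 1,244,835 required, 1,244,835 in favor — approved.

Approved — every class gave the required vote.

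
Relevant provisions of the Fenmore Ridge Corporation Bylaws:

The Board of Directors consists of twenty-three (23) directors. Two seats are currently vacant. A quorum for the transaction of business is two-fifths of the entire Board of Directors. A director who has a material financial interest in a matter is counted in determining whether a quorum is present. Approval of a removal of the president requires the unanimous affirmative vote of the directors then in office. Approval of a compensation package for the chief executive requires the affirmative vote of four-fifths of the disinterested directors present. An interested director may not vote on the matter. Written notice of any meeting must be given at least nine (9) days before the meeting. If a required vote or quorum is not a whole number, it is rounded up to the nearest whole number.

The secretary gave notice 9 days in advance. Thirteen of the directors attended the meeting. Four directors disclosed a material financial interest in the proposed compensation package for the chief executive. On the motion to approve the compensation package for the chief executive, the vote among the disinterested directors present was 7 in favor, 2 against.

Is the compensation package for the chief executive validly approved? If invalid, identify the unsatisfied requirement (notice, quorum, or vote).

Notice: 9 days given; 9 required (9 ≥ 9). Satisfied.
Quorum: 13 present (interested directors count toward quorum); quorum is 10. Satisfied.
Vote: the compensation package for the chief executive requires four-fifths of the disinterested directors present (13 − 4 = 9). 4/5 of 9 = 7.20, rounded up to 8, so 8 affirmative votes are needed; 7 voted in favor. Not satisfied.

Invalid — vote requirement not satisfied.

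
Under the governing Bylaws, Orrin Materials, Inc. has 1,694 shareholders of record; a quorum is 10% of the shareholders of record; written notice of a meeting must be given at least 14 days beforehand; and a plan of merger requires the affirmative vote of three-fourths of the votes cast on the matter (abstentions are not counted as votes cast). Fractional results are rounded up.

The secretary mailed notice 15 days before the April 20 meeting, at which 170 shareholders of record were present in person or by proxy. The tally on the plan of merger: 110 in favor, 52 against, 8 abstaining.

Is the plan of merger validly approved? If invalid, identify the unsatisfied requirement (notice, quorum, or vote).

Invalid — vote requirement not satisfied.

Notice: 15 days given; 14 required. Satisfied.
Quorum: 10% of 1,694 = 169.40, rounded up to 170; 170 present. Satisfied.
Vote: requires three-fourths of the votes cast (170 − 8 abstaining = 162); 3/4 of 162 = 121.50, rounded up to 122, so 122 needed; 110 in favor. Not satisfied.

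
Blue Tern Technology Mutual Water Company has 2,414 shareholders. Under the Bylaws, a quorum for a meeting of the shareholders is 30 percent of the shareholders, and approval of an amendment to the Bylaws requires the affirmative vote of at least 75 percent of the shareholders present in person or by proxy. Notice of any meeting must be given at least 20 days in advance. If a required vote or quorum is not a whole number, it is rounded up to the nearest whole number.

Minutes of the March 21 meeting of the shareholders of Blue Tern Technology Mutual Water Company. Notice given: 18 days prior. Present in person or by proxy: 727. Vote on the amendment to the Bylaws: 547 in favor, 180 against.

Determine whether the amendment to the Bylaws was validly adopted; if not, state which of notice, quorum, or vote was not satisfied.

Notice: 18 days given; 20 required. Not satisfied.
Quorum: 30% of 2,414 = 724.20, rounded up to 725; 727 present. Satisfied.
Vote: requires three-fourths of those present (727); 3/4 of 727 = 545.25, rounded up to 546, so 546 needed; 547 in favor. Satisfied.

Invalid — notice requirement not satisfied.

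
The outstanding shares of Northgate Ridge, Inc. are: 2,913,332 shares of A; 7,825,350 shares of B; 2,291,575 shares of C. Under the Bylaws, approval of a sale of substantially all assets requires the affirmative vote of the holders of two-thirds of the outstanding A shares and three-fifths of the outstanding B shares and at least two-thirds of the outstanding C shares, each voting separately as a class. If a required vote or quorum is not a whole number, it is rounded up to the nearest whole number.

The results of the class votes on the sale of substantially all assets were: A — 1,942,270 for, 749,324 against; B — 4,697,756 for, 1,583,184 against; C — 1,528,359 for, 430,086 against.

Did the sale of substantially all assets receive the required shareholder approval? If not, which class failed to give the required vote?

A: 2/3 of 2913332 = 1942221.33, rounded up to 1942222; 1,942,222 required, 1,942,270 in favor — approved.
B: 3/5 of 7825350 = 4695210; 4,695,210 required, 4,697,756 in favor — approved.
C: 2/3 of 2291575 = 1527716.67, rounded up to 1527717; 1,527,717 required, 1,528,359 in favor — approved.

Approved — every class gave the required vote.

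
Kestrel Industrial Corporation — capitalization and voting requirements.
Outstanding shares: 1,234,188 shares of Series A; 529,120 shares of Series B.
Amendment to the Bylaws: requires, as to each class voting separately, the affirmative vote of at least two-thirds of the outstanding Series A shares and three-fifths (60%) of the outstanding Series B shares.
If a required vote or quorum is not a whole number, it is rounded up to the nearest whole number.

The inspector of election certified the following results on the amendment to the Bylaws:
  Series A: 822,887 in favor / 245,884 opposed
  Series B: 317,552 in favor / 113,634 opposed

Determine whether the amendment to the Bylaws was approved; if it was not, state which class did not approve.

Series A: 2/3 of 1234188 = 822792; 822,792 required, 822,887 in favor — approved.
Series B: 3/5 of 529120 = 317472; 317,472 required, 317,552 in favor — approved.

Approved — every class gave the required vote.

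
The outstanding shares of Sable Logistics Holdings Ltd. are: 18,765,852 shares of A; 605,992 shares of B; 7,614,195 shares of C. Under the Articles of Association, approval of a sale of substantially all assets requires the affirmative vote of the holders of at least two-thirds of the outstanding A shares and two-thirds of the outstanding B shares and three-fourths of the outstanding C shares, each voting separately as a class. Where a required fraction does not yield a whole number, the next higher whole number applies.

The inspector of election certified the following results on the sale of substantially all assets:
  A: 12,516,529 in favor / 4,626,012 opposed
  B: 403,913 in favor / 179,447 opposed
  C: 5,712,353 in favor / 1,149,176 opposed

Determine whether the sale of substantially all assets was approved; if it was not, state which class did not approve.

A: 2/3 of 18765852 = 12510568; 12,510,568 required, 12,516,529 in favor — approved.
B: 2/3 of 605992 = 403994.67, rounded up to 403995; 403,995 required, 403,913 in favor — not approved.
C: 3/4 of 7614195 = 5710646.25, rounded up to 5710647; 5,710,647 required, 5,712,353 in favor — approved.

Not approved — the B shares did not give the required vote.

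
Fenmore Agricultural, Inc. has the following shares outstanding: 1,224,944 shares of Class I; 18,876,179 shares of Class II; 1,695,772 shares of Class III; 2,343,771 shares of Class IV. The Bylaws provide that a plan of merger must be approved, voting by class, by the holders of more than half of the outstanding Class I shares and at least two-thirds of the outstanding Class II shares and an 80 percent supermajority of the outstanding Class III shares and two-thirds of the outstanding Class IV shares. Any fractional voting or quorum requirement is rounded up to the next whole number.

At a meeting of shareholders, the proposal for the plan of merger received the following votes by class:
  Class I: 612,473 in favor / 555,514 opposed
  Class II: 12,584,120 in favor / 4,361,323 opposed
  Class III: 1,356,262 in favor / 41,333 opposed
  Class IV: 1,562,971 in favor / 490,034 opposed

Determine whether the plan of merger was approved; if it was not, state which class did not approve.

Class I: a majority of 1224944 is 612473; 612,473 required, 612,473 in favor — approved.
Class II: 2/3 of 18876179 = 12584119.33, rounded up to 12584120; 12,584,120 required, 12,584,120 in favor — approved.
Class III: 4/5 of 1695772 = 1356617.60, rounded up to 1356618; 1,356,618 required, 1,356,262 in favor — not approved.
Class IV: 2/3 of 2343771 = 1562514; 1,562,514 required, 1,562,971 in favor — approved.

Not approved — the Class III shares did not give the required vote.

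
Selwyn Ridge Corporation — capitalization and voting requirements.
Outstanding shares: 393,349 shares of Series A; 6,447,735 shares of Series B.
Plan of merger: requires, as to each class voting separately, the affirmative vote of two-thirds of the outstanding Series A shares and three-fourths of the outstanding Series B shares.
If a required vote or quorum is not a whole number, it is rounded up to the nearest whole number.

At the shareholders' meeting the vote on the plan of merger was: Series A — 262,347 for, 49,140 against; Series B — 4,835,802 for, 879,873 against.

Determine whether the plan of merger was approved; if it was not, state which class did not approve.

Series A: 2/3 of 393349 = 262232.67, rounded up to 262233; 262,233 required, 262,347 in favor — approved.
Series B: 3/4 of 6447735 = 4835801.25, rounded up to 4835802; 4,835,802 required, 4,835,802 in favor — approved.

Approved — every class gave the required vote.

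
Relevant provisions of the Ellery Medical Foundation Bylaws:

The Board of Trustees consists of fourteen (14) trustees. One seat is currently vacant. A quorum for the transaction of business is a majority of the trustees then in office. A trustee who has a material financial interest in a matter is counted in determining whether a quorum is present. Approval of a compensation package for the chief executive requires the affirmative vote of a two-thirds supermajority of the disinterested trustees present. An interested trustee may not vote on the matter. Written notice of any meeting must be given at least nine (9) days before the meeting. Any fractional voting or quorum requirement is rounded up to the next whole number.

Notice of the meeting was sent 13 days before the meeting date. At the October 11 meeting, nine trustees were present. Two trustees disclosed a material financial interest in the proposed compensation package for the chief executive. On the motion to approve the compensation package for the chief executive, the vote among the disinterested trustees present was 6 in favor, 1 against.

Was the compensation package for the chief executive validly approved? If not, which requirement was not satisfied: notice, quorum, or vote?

Valid — all requirements satisfied.

Notice: 13 days given; 9 required (13 ≥ 9). Satisfied.
Quorum: 9 present (interested trustees count toward quorum); quorum is 7. Satisfied.
Vote: the compensation package for the chief executive requires two-thirds of the disinterested trustees present (9 − 2 = 7). 2/3 of 7 = 4.67, rounded up to 5, so 5 affirmative votes are needed; 6 voted in favor. Satisfied.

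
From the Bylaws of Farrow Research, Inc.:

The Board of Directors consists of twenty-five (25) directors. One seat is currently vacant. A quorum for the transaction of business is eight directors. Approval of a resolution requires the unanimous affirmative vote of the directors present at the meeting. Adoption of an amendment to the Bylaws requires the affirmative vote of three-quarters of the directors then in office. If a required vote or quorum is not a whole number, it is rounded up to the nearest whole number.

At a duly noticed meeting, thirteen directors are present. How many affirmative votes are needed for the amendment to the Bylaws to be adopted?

The amendment to the Bylaws requires three-fourths of the directors then in office (24).
3/4 of 24 = 18.
(Only 13 can vote, so the amendment to the Bylaws cannot pass at this meeting, but the required vote is still 18.)

18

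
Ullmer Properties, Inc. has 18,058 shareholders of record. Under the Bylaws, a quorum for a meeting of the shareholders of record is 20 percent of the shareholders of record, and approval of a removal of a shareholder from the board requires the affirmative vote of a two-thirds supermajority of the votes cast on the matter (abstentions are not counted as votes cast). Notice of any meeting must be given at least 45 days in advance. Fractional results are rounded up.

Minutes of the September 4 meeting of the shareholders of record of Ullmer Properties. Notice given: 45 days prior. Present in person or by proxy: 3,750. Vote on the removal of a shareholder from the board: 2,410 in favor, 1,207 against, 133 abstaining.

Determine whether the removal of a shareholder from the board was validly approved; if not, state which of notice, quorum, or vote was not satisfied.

Notice: 45 days given; 45 required. Satisfied.
Quorum: 20% of 18,058 = 3,611.60, rounded up to 3,612; 3,750 present. Satisfied.
Vote: requires two-thirds of the votes cast (3,750 − 133 abstaining = 3,617); 2/3 of 3617 = 2411.33, rounded up to 2412, so 2,412 needed; 2,410 in favor. Not satisfied.

Invalid — vote requirement not satisfied.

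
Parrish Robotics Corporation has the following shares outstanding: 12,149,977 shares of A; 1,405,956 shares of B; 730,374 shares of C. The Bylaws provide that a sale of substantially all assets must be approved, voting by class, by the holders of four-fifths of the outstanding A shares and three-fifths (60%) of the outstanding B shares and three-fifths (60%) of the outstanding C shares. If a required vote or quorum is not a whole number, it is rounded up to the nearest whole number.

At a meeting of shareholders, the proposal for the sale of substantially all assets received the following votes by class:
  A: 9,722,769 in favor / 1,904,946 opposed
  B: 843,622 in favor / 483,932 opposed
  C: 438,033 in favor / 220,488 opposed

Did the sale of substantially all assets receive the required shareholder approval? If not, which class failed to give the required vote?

A: 4/5 of 12149977 = 9719981.60, rounded up to 9719982; 9,719,982 required, 9,722,769 in favor — approved.
B: 3/5 of 1405956 = 843573.60, rounded up to 843574; 843,574 required, 843,622 in favor — approved.
C: 3/5 of 730374 = 438224.40, rounded up to 438225; 438,225 required, 438,033 in favor — not approved.

Not approved — the C shares did not give the required vote.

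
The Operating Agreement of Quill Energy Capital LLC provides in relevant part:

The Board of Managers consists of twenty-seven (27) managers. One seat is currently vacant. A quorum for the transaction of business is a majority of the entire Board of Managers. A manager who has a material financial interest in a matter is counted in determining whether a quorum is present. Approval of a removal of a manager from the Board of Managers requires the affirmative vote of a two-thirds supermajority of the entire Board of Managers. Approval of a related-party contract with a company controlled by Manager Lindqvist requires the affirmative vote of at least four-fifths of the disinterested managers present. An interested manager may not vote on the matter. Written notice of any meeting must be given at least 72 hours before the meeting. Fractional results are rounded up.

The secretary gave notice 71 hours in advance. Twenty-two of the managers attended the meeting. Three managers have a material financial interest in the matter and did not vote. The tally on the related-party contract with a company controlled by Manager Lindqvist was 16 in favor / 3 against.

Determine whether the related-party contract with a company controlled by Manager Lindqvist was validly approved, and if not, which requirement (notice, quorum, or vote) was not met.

Notice: 71 hours given; 72 required (71 < 72). Not satisfied.
Quorum: 22 present (interested managers count toward quorum); quorum is 14. Satisfied.
Vote: the related-party contract with a company controlled by Manager Lindqvist requires four-fifths of the disinterested managers present (22 − 3 = 19). 4/5 of 19 = 15.20, rounded up to 16, so 16 affirmative votes are needed; 16 voted in favor. Satisfied.

Invalid — notice requirement not satisfied.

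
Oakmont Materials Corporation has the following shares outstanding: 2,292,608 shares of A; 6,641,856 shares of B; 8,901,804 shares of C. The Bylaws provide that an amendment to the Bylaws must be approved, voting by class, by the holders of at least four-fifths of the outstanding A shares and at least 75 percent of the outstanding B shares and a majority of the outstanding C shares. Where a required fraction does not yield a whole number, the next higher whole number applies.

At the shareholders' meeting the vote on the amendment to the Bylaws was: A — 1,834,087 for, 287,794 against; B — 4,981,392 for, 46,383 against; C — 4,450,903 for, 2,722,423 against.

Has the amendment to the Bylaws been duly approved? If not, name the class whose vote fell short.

A: 4/5 of 2292608 = 1834086.40, rounded up to 1834087; 1,834,087 required, 1,834,087 in favor — approved.
B: 3/4 of 6641856 = 4981392; 4,981,392 required, 4,981,392 in favor — approved.
C: a majority of 8901804 is 4450903; 4,450,903 required, 4,450,903 in favor — approved.

Approved — every class gave the required vote.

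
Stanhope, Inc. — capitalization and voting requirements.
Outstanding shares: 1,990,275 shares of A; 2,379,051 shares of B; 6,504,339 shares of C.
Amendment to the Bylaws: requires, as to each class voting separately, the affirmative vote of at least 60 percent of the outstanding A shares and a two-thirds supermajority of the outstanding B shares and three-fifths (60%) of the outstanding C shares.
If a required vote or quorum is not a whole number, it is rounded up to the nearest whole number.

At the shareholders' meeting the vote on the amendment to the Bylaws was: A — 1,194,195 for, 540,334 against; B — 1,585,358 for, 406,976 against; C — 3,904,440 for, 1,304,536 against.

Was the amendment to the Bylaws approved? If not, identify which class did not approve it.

Not approved — the B shares did not give the required vote.

A: 3/5 of 1990275 = 1194165; 1,194,165 required, 1,194,195 in favor — approved.
B: 2/3 of 2379051 = 1586034; 1,586,034 required, 1,585,358 in favor — not approved.
C: 3/5 of 6504339 = 3902603.40, rounded up to 3902604; 3,902,604 required, 3,904,440 in favor — approved.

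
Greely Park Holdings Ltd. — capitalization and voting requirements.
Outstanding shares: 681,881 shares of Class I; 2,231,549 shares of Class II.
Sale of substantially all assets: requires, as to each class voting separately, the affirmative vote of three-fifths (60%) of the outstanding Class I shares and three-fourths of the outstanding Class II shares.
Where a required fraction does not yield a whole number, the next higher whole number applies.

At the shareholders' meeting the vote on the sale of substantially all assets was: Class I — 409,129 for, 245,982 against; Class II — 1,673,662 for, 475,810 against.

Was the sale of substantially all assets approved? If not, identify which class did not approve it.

Class I: 3/5 of 681881 = 409128.60, rounded up to 409129; 409,129 required, 409,129 in favor — approved.
Class II: 3/4 of 2231549 = 1673661.75, rounded up to 1673662; 1,673,662 required, 1,673,662 in favor — approved.

Approved — every class gave the required vote.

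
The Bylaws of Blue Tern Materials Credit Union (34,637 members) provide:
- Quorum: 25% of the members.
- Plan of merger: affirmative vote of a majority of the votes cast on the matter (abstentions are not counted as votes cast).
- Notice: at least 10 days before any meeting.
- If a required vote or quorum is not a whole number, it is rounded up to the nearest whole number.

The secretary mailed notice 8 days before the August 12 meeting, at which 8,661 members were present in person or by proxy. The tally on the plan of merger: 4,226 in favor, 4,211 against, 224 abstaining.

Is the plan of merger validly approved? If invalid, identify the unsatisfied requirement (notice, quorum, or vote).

Notice: 8 days given; 10 required. Not satisfied.
Quorum: 25% of 34,637 = 8,659.25, rounded up to 8,660; 8,661 present. Satisfied.
Vote: requires a majority of the votes cast (8,661 − 224 abstaining = 8,437); a majority of 8437 is 4219, so 4,219 needed; 4,226 in favor. Satisfied.

Invalid — notice requirement not satisfied.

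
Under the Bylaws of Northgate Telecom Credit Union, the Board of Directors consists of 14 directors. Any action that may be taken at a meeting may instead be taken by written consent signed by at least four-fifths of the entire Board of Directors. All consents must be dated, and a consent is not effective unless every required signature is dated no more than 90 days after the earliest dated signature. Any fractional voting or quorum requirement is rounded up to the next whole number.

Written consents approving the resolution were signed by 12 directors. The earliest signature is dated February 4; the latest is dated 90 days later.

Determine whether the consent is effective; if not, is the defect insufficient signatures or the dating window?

Signatures required: at least four-fifths of 14 — 4/5 of 14 = 11.20, rounded up to 12, so 12 needed; 12 signed. Sufficient.
Dating window: the latest signature is 90 days after the earliest; the limit is 90 days. Within the window.

Effective — both the signature and dating-window requirements are satisfied.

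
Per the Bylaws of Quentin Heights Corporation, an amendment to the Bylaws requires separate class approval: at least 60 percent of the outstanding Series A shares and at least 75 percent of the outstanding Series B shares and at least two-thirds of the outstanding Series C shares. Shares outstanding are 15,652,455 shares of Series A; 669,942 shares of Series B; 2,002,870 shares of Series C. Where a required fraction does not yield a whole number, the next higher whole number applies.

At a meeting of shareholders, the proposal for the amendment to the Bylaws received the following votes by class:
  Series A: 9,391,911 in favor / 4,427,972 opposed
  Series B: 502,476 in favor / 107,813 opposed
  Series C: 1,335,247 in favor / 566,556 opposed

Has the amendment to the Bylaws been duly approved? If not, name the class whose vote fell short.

Series A: 3/5 of 15652455 = 9391473; 9,391,473 required, 9,391,911 in favor — approved.
Series B: 3/4 of 669942 = 502456.50, rounded up to 502457; 502,457 required, 502,476 in favor — approved.
Series C: 2/3 of 2002870 = 1335246.67, rounded up to 1335247; 1,335,247 required, 1,335,247 in favor — approved.

Approved — every class gave the required vote.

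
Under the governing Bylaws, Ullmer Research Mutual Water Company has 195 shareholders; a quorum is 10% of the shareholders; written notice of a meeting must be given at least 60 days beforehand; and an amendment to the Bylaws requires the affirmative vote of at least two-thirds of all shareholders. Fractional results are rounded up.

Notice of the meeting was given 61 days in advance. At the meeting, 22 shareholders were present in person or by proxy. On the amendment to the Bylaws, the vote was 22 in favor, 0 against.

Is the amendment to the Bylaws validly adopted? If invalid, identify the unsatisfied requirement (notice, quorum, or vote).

Notice: 61 days given; 60 required. Satisfied.
Quorum: 10% of 195 = 19.50, rounded up to 20; 22 present. Satisfied.
Vote: requires two-thirds of all shareholders (195); 2/3 of 195 = 130, so 130 needed; 22 in favor. Not satisfied.

Invalid — vote requirement not satisfied.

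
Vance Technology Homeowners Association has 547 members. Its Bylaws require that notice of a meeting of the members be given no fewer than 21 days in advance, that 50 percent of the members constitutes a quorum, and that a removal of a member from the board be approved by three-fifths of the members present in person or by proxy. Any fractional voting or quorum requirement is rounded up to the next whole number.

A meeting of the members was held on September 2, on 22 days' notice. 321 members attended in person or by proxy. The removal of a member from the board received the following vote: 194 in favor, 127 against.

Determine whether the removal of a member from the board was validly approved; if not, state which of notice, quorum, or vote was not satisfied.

Valid — all requirements satisfied.

Notice: 22 days given; 21 required. Satisfied.
Quorum: 50% of 547 = 273.50, rounded up to 274; 321 present. Satisfied.
Vote: requires three-fifths of those present (321); 3/5 of 321 = 192.60, rounded up to 193, so 193 needed; 194 in favor. Satisfied.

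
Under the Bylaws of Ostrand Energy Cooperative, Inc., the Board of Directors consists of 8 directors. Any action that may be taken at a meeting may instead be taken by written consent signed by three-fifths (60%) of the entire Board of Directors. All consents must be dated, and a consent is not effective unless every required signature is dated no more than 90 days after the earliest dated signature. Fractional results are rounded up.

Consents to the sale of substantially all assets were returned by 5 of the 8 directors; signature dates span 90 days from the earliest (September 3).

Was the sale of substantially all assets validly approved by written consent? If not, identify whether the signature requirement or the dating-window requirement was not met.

Effective — both the signature and dating-window requirements are satisfied.

Signatures required: three-fifths (60%) of 8 — 3/5 of 8 = 4.80, rounded up to 5, so 5 needed; 5 signed. Sufficient.
Dating window: the latest signature is 90 days after the earliest; the limit is 90 days. Within the window.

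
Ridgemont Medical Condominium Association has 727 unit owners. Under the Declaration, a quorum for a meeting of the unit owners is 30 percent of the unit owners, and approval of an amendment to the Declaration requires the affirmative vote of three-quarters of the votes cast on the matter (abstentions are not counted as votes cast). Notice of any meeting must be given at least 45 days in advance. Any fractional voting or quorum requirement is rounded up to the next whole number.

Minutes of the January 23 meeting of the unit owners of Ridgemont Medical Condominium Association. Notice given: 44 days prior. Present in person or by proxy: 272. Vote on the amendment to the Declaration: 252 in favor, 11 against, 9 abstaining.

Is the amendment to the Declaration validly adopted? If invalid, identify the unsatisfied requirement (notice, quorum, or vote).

Notice: 44 days given; 45 required. Not satisfied.
Quorum: 30% of 727 = 218.10, rounded up to 219; 272 present. Satisfied.
Vote: requires three-fourths of the votes cast (272 − 9 abstaining = 263); 3/4 of 263 = 197.25, rounded up to 198, so 198 needed; 252 in favor. Satisfied.

Invalid — notice requirement not satisfied.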